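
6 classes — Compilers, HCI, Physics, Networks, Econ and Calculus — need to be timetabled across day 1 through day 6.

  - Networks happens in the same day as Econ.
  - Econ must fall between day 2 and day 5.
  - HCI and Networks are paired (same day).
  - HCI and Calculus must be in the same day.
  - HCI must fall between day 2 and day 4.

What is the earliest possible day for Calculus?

Calculus must be in the same day as HCI, which can't be before day 2, so Calculus is at least day 2; Calculus must be in the same day as HCI, which can't be after day 4, so Calculus is at most day 4.
Calculus at day 2 is achievable: HCI -> day 2, Calculus -> day 2, Networks -> day 2, Econ -> day 2, Physics -> day 1, Compilers -> day 1.

day 2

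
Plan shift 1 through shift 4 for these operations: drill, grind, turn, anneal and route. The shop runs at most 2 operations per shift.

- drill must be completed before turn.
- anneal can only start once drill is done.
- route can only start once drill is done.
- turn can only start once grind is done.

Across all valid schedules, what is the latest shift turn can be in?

shift 4

Precedence pushes turn to at least shift 2.
turn at shift 4 is achievable: route -> shift 2, drill -> shift 1, turn -> shift 4, grind -> shift 1, anneal -> shift 2.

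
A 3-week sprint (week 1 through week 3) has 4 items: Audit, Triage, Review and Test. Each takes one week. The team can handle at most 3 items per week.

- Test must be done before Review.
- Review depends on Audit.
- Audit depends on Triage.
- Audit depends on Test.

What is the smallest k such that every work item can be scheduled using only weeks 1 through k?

3 weeks

The precedence chain requires at least 3 distinct weeks.
With at most 3 per week and 4 work items, at least 2 weeks are needed.
3 works (last occupied week: week 3): for example Review -> week 3, Audit -> week 2, Test -> week 1, Triage -> week 1.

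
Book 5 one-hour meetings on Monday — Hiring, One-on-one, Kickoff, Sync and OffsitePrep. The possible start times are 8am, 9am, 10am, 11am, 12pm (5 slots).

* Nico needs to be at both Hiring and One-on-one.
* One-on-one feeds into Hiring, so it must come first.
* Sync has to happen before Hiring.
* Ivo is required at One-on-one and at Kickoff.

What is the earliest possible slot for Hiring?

9am

Precedence pushes Hiring to at least 9am.
Hiring at 9am is achievable: Hiring -> 9am, Kickoff -> 9am, One-on-one -> 8am, OffsitePrep -> 8am, Sync -> 8am.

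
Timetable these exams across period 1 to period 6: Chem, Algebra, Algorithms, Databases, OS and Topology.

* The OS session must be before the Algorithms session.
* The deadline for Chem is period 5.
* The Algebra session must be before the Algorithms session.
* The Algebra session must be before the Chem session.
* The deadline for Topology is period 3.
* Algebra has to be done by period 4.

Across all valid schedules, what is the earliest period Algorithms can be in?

Precedence pushes Algorithms to at least period 2.
Algorithms at period 2 is achievable: OS -> period 1, Databases -> period 1, Algorithms -> period 2, Algebra -> period 1, Topology -> period 1, Chem -> period 2.

period 2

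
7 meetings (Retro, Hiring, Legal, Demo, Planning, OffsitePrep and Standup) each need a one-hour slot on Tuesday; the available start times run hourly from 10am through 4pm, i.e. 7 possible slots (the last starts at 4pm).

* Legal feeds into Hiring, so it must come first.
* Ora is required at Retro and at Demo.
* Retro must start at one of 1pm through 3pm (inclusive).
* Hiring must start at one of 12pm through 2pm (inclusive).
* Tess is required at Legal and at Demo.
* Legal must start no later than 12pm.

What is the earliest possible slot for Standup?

10am

Standup at 10am is achievable: Demo in 11am, OffsitePrep in 10am, Planning in 10am, Hiring in 12pm, Legal in 10am, Standup in 10am, Retro in 1pm.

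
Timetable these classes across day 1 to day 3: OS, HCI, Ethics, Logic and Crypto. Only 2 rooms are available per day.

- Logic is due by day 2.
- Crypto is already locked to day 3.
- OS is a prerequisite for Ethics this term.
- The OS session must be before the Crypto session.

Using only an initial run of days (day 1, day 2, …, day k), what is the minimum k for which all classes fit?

3 days

The precedence chain requires at least 2 distinct days.
With at most 2 per day and 5 classes, at least 3 days are needed.
Crypto can't be placed before day 3, so the schedule must run through at least day 3.
3 works (last occupied day: day 3): for example OS in day 1, Ethics in day 2, Crypto in day 3, Logic in day 1, HCI in day 2.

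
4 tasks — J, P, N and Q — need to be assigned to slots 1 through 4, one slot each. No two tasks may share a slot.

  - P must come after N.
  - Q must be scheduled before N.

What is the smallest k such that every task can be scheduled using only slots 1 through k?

The precedence chain requires at least 3 distinct slots.
With at most 1 per slot and 4 tasks, at least 4 slots are needed.
4 works (last occupied slot: 4): for example N in 2; J in 4; P in 3; Q in 1.

4 slots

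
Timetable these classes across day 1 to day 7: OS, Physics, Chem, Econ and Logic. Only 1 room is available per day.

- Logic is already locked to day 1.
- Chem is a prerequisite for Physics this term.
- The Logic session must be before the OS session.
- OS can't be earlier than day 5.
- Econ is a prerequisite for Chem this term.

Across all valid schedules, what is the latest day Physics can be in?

day 7

Precedence pushes Physics to at least day 3.
Physics at day 7 is achievable: Econ in day 2, Physics in day 7, Logic in day 1, OS in day 5, Chem in day 3.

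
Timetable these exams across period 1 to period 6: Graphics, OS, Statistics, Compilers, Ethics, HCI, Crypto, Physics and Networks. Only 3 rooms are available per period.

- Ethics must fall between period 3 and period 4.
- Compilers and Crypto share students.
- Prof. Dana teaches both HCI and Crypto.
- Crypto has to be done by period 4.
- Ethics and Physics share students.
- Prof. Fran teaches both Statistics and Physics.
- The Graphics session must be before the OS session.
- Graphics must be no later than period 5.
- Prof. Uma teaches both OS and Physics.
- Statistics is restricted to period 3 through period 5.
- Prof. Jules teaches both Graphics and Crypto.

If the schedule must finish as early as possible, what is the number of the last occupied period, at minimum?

The precedence chain requires at least 2 distinct periods.
With at most 3 per period and 9 exams, at least 3 periods are needed.
Statistics can't be placed before period 3, so the schedule must run through at least period 3.
3 works (last occupied period: period 3): for example Ethics -> period 3, OS -> period 2, HCI -> period 2, Compilers -> period 1, Statistics -> period 3, Networks -> period 2, Graphics -> period 1, Crypto -> period 3, Physics -> period 1.

3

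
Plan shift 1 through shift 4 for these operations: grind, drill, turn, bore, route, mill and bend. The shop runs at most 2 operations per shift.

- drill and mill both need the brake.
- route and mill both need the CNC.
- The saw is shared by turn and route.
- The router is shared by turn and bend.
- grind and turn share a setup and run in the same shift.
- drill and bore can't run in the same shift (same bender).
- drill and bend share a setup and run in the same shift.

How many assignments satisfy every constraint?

48

Splitting on grind: it can be shift 1 (12), shift 2 (12), shift 3 (12), shift 4 (12). Listing each branch's schedules as (drill, turn, bore, route, mill, bend) by shift number:
grind=shift 1: (2,1,3,3,4,2) (2,1,3,4,3,2) (2,1,4,3,4,2) (2,1,4,4,3,2) (3,1,2,2,4,3) (3,1,2,4,2,3) (3,1,4,2,4,3) (3,1,4,4,2,3) (4,1,2,2,3,4) (4,1,2,3,2,4) (4,1,3,2,3,4) (4,1,3,3,2,4) — 12.
grind=shift 2: (1,2,3,3,4,1) (1,2,3,4,3,1) (1,2,4,3,4,1) (1,2,4,4,3,1) (3,2,1,1,4,3) (3,2,1,4,1,3) (3,2,4,1,4,3) (3,2,4,4,1,3) (4,2,1,1,3,4) (4,2,1,3,1,4) (4,2,3,1,3,4) (4,2,3,3,1,4) — 12.
grind=shift 3: (1,3,2,2,4,1) (1,3,2,4,2,1) (1,3,4,2,4,1) (1,3,4,4,2,1) (2,3,1,1,4,2) (2,3,1,4,1,2) (2,3,4,1,4,2) (2,3,4,4,1,2) (4,3,1,1,2,4) (4,3,1,2,1,4) (4,3,2,1,2,4) (4,3,2,2,1,4) — 12.
grind=shift 4: (1,4,2,2,3,1) (1,4,2,3,2,1) (1,4,3,2,3,1) (1,4,3,3,2,1) (2,4,1,1,3,2) (2,4,1,3,1,2) (2,4,3,1,3,2) (2,4,3,3,1,2) (3,4,1,1,2,3) (3,4,1,2,1,3) (3,4,2,1,2,3) (3,4,2,2,1,3) — 12.
Summing: 12 + 12 + 12 + 12 = 48.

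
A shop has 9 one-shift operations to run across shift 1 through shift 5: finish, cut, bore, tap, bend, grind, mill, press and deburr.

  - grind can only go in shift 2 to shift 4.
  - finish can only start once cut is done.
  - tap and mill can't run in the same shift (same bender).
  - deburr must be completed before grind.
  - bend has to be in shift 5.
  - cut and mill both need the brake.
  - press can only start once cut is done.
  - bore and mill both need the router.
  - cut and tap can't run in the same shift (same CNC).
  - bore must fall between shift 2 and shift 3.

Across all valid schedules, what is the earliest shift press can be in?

shift 2

Precedence pushes press to at least shift 2.
press at shift 2 is achievable: press -> shift 2, tap -> shift 2, finish -> shift 2, mill -> shift 3, cut -> shift 1, bore -> shift 2, bend -> shift 5, grind -> shift 2, deburr -> shift 1.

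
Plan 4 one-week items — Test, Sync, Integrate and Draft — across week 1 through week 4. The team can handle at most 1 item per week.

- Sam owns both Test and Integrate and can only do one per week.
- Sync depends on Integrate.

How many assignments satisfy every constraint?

Splitting on Test: it can be week 1 (3), week 2 (3), week 3 (3), week 4 (3). Listing each branch's schedules as (Sync, Integrate, Draft) by week number:
Test=week 1: (3,2,4) (4,2,3) (4,3,2) — 3.
Test=week 2: (3,1,4) (4,1,3) (4,3,1) — 3.
Test=week 3: (2,1,4) (4,1,2) (4,2,1) — 3.
Test=week 4: (2,1,3) (3,1,2) (3,2,1) — 3.
Summing: 3 + 3 + 3 + 3 = 12.

12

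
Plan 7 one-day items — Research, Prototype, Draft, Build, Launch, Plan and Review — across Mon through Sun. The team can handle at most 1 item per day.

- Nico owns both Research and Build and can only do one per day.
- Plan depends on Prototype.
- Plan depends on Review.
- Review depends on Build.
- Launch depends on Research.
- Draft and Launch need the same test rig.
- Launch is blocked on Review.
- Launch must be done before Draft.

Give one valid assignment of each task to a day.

Review=Tue, Prototype=Fri, Build=Mon, Draft=Sun, Launch=Thu, Research=Wed, Plan=Sat

Checking: Prototype(Fri) before Plan(Sat); Build(Mon) before Review(Tue); Research(Wed) before Launch(Thu); Review(Tue) before Launch(Thu); Review(Tue) before Plan(Sat); Launch(Thu) before Draft(Sun); Research(Wed) != Build(Mon); Draft(Sun) != Launch(Thu); max 1 per day (cap 1).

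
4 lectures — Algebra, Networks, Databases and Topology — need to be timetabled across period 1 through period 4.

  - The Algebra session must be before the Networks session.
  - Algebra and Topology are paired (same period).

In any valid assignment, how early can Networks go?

period 2

Precedence pushes Networks to at least period 2.
Networks at period 2 is achievable: Networks=period 2, Algebra=period 1, Databases=period 1, Topology=period 1.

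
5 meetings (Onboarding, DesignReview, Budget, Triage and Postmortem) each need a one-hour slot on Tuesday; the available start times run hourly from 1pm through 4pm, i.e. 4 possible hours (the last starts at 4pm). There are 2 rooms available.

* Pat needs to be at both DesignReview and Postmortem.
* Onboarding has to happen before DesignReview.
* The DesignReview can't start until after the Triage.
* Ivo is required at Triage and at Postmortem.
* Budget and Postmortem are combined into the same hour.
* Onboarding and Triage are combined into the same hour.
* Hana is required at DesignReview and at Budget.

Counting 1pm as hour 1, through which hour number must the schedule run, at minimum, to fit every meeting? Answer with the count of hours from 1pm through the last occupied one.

The precedence chain requires at least 2 distinct hours.
With at most 2 per hour and 5 meetings, at least 3 hours are needed.
3 works (last occupied hour: 3pm): for example Budget=3pm; Onboarding=1pm; DesignReview=2pm; Triage=1pm; Postmortem=3pm.

3 hours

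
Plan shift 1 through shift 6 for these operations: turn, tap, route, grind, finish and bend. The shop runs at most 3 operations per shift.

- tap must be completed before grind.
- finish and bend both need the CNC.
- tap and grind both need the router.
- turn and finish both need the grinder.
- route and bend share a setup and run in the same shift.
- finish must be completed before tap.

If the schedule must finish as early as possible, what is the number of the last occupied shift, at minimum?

shift 3

The precedence chain requires at least 3 distinct shifts.
With at most 3 per shift and 6 operations, at least 2 shifts are needed.
3 works (last occupied shift: shift 3): for example grind -> shift 3, turn -> shift 2, finish -> shift 1, bend -> shift 3, route -> shift 3, tap -> shift 2.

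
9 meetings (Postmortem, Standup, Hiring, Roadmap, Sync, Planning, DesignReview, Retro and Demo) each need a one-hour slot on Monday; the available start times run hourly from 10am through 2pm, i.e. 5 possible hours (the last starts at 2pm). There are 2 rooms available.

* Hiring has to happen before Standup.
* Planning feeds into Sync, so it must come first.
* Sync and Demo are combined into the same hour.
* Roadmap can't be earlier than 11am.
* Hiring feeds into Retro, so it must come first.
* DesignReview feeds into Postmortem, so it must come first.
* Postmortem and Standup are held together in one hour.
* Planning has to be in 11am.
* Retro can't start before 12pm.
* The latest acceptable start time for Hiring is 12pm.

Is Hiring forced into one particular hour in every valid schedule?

No

Hiring can be 10am (e.g. Roadmap in 11am, Planning in 11am, Postmortem in 1pm, Standup in 1pm, DesignReview in 10am, Sync in 2pm, Retro in 12pm, Hiring in 10am, Demo in 2pm) or 11am (e.g. Retro -> 12pm; Demo -> 2pm; Planning -> 11am; Postmortem -> 1pm; Roadmap -> 12pm; Sync -> 2pm; DesignReview -> 10am; Standup -> 1pm; Hiring -> 11am).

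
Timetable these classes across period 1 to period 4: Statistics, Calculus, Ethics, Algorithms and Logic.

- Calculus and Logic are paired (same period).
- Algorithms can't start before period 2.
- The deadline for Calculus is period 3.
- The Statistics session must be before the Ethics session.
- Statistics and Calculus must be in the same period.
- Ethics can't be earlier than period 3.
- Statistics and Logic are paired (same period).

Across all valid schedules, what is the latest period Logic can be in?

Logic must be in the same period as Statistics, which can't be after period 3, so Logic is at most period 3.
Logic at period 3 is achievable: Algorithms -> period 2; Logic -> period 3; Ethics -> period 4; Statistics -> period 3; Calculus -> period 3.

period 3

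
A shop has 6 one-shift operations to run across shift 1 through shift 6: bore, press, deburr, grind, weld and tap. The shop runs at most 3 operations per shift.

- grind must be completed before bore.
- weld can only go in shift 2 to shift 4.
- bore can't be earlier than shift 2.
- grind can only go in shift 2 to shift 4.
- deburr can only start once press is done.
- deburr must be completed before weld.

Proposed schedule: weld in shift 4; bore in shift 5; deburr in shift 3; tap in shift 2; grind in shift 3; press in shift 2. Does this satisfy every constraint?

deburr must be completed before weld — holds.
grind can only go in shift 2 to shift 4 — holds.
The shop runs at most 3 operations per shift — holds.
deburr can only start once press is done — holds.
grind must be completed before bore — holds.
bore can't be earlier than shift 2 — holds.
weld can only go in shift 2 to shift 4 — holds.

Yes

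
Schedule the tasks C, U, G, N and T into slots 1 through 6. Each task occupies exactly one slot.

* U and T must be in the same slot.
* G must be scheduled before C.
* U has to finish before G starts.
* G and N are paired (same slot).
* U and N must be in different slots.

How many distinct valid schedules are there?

Splitting on C: it can be 3 (1), 4 (3), 5 (6), 6 (10). Listing each branch's schedules as (U, G, N, T):
C=3: (1,2,2,1) — 1.
C=4: (1,2,2,1) (1,3,3,1) (2,3,3,2) — 3.
C=5: (1,2,2,1) (1,3,3,1) (1,4,4,1) (2,3,3,2) (2,4,4,2) (3,4,4,3) — 6.
C=6: (1,2,2,1) (1,3,3,1) (1,4,4,1) (1,5,5,1) (2,3,3,2) (2,4,4,2) (2,5,5,2) (3,4,4,3) (3,5,5,3) (4,5,5,4) — 10.
Summing: 1 + 3 + 6 + 10 = 20.

20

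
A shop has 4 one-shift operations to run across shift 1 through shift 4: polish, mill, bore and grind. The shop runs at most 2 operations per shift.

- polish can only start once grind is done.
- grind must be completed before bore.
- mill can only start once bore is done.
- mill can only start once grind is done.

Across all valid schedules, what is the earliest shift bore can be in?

shift 2

Precedence pushes bore to at least shift 2; downstream work caps bore at shift 3.
bore at shift 2 is achievable: polish=shift 2, grind=shift 1, bore=shift 2, mill=shift 3.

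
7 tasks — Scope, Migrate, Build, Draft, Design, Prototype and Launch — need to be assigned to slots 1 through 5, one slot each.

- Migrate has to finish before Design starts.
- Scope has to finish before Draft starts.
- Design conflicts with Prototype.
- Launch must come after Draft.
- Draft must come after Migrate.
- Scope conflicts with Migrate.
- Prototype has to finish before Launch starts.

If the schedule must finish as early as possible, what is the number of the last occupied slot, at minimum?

The precedence chain requires at least 3 distinct slots.
Could 3 slots be enough, i.e. nothing placed later than 3? No: Draft must come after Migrate (at 1 or later) → {2, 3}; Migrate must come before Draft (at 3 or earlier) → {1, 2}; Launch must come after Prototype (at 1 or later) → {2, 3}; Scope must come before Draft (at 3 or earlier) → {1, 2}; Launch must come after Draft (at 2 or later) → {3}; Draft must come before Launch (at 3 or earlier) → {2}; Migrate must come before Draft (at 2 or earlier) → {1}; Scope must come before Draft (at 2 or earlier) → {1}; Migrate can't share with Scope (1) → nothing is left.
So 3 slots is not enough.
4 works (last occupied slot: 4): for example Migrate -> 1, Build -> 1, Launch -> 4, Draft -> 3, Prototype -> 1, Design -> 2, Scope -> 2.

slot 4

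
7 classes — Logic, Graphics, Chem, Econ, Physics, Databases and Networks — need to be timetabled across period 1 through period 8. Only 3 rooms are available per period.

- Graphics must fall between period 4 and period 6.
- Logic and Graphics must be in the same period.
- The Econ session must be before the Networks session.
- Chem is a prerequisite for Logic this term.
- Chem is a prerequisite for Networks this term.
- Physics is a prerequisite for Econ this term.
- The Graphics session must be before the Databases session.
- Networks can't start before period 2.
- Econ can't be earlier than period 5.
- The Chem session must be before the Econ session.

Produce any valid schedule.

Databases in period 5; Logic in period 4; Physics in period 1; Networks in period 6; Chem in period 1; Econ in period 5; Graphics in period 4

Checking: Econ(period 5) before Networks(period 6); Chem(period 1) before Econ(period 5); Chem(period 1) before Networks(period 6); Physics(period 1) before Econ(period 5); Graphics(period 4) before Databases(period 5); Chem(period 1) before Logic(period 4); Logic = Graphics = period 4; Networks=period 6 in [period 2,period 8]; Econ=period 5 in [period 5,period 8]; Graphics=period 4 in [period 4,period 6]; max 2 per period (cap 3).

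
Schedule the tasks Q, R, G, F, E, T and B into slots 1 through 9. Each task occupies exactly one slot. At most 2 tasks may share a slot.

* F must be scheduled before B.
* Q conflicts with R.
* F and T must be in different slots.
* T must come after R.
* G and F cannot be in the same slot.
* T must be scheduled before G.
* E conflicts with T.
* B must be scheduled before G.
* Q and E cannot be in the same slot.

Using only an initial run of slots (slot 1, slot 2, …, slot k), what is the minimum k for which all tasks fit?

The precedence chain requires at least 3 distinct slots.
With at most 2 per slot and 7 tasks, at least 4 slots are needed.
4 works (last occupied slot: 4): for example F in 1; B in 2; G in 3; E in 4; T in 2; Q in 3; R in 1.

4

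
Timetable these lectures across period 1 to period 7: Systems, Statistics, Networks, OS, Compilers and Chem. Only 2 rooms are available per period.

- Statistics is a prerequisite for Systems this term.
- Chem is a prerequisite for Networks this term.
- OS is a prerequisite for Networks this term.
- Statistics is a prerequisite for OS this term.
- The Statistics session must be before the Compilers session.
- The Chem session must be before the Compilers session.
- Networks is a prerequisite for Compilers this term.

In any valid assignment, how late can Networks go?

period 6

Precedence pushes Networks to at least period 3; downstream work caps Networks at period 6.
Networks at period 6 is achievable: Systems=period 2; Chem=period 1; Statistics=period 1; OS=period 2; Networks=period 6; Compilers=period 7.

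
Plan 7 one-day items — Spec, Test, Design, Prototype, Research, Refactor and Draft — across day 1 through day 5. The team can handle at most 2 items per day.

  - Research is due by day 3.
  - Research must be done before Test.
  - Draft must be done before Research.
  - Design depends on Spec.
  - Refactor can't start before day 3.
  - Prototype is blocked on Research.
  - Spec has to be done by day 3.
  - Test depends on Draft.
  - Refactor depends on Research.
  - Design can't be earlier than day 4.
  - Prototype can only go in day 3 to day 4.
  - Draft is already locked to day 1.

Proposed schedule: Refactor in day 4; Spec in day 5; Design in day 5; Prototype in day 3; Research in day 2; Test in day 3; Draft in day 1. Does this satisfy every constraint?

Refactor depends on Research — holds.
Draft is already locked to day 1 — holds.
Refactor can't start before day 3 — holds.
Research is due by day 3 — holds.
Prototype can only go in day 3 to day 4 — holds.
Research must be done before Test — holds.
Design can't be earlier than day 4 — holds.
Draft must be done before Research — holds.
Design depends on Spec — violated.
Test depends on Draft — holds.
Spec has to be done by day 3 — violated.
Prototype is blocked on Research — holds.
The team can handle at most 2 items per day — holds.

Invalid. Spec has to be done by day 3.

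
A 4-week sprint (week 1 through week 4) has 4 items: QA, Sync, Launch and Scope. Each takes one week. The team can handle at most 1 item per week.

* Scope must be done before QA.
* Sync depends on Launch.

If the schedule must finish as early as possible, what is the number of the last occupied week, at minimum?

The precedence chain requires at least 2 distinct weeks.
With at most 1 per week and 4 work items, at least 4 weeks are needed.
4 works (last occupied week: week 4): for example Sync in week 4; QA in week 2; Scope in week 1; Launch in week 3.

week 4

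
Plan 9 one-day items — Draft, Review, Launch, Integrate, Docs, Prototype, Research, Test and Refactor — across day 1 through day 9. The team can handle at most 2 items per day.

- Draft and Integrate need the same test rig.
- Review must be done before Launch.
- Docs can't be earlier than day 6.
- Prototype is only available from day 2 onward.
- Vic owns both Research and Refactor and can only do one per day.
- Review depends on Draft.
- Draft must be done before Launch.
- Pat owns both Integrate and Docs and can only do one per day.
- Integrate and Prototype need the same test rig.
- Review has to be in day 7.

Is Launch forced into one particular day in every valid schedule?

Launch can be day 8 (e.g. Integrate -> day 3; Draft -> day 1; Research -> day 1; Refactor -> day 3; Launch -> day 8; Review -> day 7; Test -> day 2; Docs -> day 6; Prototype -> day 2) or day 9 (e.g. Prototype -> day 2; Draft -> day 1; Launch -> day 9; Test -> day 2; Refactor -> day 3; Integrate -> day 3; Docs -> day 6; Research -> day 1; Review -> day 7).

No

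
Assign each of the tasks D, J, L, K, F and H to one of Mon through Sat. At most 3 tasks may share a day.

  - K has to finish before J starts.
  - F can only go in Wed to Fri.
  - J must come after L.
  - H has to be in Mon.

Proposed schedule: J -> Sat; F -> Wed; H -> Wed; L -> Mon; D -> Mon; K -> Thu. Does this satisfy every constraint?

No. H has to be in Mon is not satisfied.

F can only go in Wed to Fri — holds.
J must come after L — holds.
K has to finish before J starts — holds.
H has to be in Mon — violated.
At most 3 tasks may share a day — holds.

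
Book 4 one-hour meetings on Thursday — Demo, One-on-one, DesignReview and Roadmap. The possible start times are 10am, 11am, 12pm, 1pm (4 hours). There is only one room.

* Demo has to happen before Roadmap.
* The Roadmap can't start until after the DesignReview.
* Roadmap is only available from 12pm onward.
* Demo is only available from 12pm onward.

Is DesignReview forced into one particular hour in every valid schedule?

DesignReview can be 10am (e.g. Demo=12pm; One-on-one=11am; Roadmap=1pm; DesignReview=10am) or 11am (e.g. Roadmap=1pm, DesignReview=11am, One-on-one=10am, Demo=12pm).

No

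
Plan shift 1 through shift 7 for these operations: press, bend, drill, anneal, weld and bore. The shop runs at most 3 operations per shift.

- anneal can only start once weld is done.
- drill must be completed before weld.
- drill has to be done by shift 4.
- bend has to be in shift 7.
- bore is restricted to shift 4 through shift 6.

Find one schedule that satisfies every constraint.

weld=shift 2, anneal=shift 3, press=shift 1, drill=shift 1, bore=shift 4, bend=shift 7

Checking: drill(shift 1) before weld(shift 2); weld(shift 2) before anneal(shift 3); bend=shift 7 in [shift 7,shift 7]; bore=shift 4 in [shift 4,shift 6]; drill=shift 1 in [shift 1,shift 4]; max 2 per shift (cap 3).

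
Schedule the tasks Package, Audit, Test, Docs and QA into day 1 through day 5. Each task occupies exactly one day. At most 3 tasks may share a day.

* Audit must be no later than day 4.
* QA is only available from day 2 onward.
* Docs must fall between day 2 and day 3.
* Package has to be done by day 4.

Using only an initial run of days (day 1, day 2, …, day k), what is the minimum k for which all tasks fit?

With at most 3 per day and 5 tasks, at least 2 days are needed.
Docs can't be placed before day 2, so the schedule must run through at least day 2.
2 works (last occupied day: day 2): for example QA=day 2, Package=day 1, Audit=day 1, Docs=day 2, Test=day 1.

2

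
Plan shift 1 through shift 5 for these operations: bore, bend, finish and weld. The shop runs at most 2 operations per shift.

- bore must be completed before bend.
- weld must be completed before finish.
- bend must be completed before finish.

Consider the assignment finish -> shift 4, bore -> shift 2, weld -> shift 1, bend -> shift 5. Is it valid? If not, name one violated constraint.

bore must be completed before bend — holds.
weld must be completed before finish — holds.
bend must be completed before finish — violated.
The shop runs at most 2 operations per shift — holds.

No — it violates: bend must be completed before finish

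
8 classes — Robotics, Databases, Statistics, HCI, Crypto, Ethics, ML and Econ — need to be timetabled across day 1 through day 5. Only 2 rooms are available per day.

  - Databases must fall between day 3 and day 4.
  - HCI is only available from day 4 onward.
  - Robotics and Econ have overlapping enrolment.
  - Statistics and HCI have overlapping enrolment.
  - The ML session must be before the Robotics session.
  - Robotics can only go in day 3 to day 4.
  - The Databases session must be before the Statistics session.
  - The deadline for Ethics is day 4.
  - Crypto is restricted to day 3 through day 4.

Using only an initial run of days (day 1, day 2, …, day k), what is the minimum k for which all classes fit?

The precedence chain requires at least 2 distinct days.
With at most 2 per day and 8 classes, at least 4 days are needed.
HCI can't be placed before day 4, so the schedule must run through at least day 4.
Could 4 days be enough, i.e. nothing placed later than day 4? No: Databases's window within 4 days is {day 3, day 4}; HCI's window within 4 days is {day 4}; Statistics must come after Databases (at day 3 or later) → {day 4}; HCI can't share with Statistics (day 4) → nothing is left.
So 4 days is not enough.
5 works (last occupied day: day 5): for example Robotics -> day 3; Econ -> day 2; HCI -> day 4; ML -> day 1; Ethics -> day 1; Databases -> day 3; Statistics -> day 5; Crypto -> day 4.

5 days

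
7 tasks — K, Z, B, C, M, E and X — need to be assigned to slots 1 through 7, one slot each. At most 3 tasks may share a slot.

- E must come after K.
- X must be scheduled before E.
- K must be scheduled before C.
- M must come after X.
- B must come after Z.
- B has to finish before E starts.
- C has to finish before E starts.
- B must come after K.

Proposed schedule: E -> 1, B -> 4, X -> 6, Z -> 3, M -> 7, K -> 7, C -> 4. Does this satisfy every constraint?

No — it violates: E must come after K

M must come after X — holds.
E must come after K — violated.
B has to finish before E starts — violated.
C has to finish before E starts — violated.
B must come after K — violated.
K must be scheduled before C — violated.
At most 3 tasks may share a slot — holds.
B must come after Z — holds.
X must be scheduled before E — violated.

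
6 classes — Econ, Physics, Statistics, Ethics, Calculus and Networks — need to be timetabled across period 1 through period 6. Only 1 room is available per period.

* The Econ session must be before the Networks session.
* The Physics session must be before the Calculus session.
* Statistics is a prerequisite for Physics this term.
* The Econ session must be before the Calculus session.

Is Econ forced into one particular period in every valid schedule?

No

Econ can be period 1 (e.g. Physics=period 3; Networks=period 5; Econ=period 1; Ethics=period 6; Calculus=period 4; Statistics=period 2) or period 2 (e.g. Ethics -> period 6, Physics -> period 3, Networks -> period 5, Calculus -> period 4, Statistics -> period 1, Econ -> period 2).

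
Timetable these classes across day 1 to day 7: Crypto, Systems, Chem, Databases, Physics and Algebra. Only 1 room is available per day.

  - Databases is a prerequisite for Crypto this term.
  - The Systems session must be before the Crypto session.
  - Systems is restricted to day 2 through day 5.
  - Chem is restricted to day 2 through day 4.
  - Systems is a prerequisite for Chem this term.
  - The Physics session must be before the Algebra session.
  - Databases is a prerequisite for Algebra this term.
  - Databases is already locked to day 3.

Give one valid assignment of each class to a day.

Chem in day 4, Crypto in day 5, Systems in day 2, Physics in day 1, Algebra in day 6, Databases in day 3

Checking: Databases(day 3) before Algebra(day 6); Systems(day 2) before Crypto(day 5); Physics(day 1) before Algebra(day 6); Systems(day 2) before Chem(day 4); Databases(day 3) before Crypto(day 5); Chem=day 4 in [day 2,day 4]; Systems=day 2 in [day 2,day 5]; Databases=day 3 in [day 3,day 3]; max 1 per day (cap 1).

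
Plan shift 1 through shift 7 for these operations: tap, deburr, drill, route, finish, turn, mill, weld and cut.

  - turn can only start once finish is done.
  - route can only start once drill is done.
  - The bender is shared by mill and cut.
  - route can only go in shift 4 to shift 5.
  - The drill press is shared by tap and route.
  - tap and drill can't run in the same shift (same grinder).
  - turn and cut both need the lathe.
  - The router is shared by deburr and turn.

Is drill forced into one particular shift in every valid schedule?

drill can be shift 1 (e.g. route=shift 4, tap=shift 2, finish=shift 1, deburr=shift 1, drill=shift 1, weld=shift 1, turn=shift 2, cut=shift 3, mill=shift 1) or shift 2 (e.g. weld=shift 1, tap=shift 1, drill=shift 2, deburr=shift 1, route=shift 4, finish=shift 1, cut=shift 3, mill=shift 1, turn=shift 2).

No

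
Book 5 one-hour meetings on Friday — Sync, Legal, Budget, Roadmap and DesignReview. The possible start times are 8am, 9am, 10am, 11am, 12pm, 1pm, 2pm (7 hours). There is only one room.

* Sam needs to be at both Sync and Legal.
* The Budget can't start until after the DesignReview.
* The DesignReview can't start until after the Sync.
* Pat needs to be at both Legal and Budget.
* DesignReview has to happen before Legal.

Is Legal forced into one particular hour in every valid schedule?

Legal can be 10am (e.g. Roadmap in 12pm, Sync in 8am, DesignReview in 9am, Budget in 11am, Legal in 10am) or 11am (e.g. Budget -> 10am; Sync -> 8am; DesignReview -> 9am; Legal -> 11am; Roadmap -> 12pm).

No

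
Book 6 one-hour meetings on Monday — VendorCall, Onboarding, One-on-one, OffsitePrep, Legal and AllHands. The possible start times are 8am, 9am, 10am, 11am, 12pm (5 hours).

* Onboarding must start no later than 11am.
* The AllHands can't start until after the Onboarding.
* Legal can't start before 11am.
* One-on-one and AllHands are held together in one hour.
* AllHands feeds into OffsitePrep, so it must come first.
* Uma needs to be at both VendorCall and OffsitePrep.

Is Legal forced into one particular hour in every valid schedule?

Legal can be 11am (e.g. Legal in 11am, One-on-one in 9am, OffsitePrep in 10am, AllHands in 9am, VendorCall in 8am, Onboarding in 8am) or 12pm (e.g. Legal=12pm, One-on-one=9am, OffsitePrep=10am, AllHands=9am, VendorCall=8am, Onboarding=8am).

No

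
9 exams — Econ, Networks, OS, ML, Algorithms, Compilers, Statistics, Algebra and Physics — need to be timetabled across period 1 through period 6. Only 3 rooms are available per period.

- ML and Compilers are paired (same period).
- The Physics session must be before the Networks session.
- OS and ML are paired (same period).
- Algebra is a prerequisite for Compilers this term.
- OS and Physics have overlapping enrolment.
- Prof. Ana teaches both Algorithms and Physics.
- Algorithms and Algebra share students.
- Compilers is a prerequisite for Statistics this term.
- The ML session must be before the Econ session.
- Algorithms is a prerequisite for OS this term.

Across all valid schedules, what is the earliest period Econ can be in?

Precedence pushes Econ to at least period 3.
Econ at period 4 is achievable: Algebra=period 1, Algorithms=period 2, OS=period 3, Compilers=period 3, Physics=period 1, Statistics=period 4, ML=period 3, Econ=period 4, Networks=period 2.
Nothing earlier works — the conflict and capacity constraints rule out every period before period 4.

period 4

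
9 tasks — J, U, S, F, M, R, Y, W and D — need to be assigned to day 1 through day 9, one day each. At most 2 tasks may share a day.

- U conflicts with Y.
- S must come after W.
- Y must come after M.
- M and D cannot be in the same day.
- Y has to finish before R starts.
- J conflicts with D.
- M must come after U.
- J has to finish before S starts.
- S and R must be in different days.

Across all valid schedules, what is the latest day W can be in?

day 8

Downstream work caps W at day 8.
W at day 8 is achievable: J=day 1; W=day 8; M=day 2; U=day 1; Y=day 3; S=day 9; R=day 4; F=day 2; D=day 3.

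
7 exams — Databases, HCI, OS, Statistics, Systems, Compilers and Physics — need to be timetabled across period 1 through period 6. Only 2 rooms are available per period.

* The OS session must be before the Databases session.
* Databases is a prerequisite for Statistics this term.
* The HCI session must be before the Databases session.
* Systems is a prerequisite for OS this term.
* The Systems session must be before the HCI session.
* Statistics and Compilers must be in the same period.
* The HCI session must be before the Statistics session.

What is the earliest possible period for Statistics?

period 4

Precedence pushes Statistics to at least period 4.
Statistics at period 4 is achievable: OS in period 2; Compilers in period 4; HCI in period 2; Statistics in period 4; Physics in period 1; Databases in period 3; Systems in period 1.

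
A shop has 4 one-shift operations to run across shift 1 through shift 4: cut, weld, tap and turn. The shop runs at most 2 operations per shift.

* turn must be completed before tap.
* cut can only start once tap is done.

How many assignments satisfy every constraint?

Splitting on cut: it can be shift 3 (4), shift 4 (12). Listing each branch's schedules as (weld, tap, turn) by shift number:
cut=shift 3: (1,2,1) (2,2,1) (3,2,1) (4,2,1) — 4.
cut=shift 4: (1,2,1) (1,3,1) (1,3,2) (2,2,1) (2,3,1) (2,3,2) (3,2,1) (3,3,1) (3,3,2) (4,2,1) (4,3,1) (4,3,2) — 12.
Summing: 4 + 12 = 16.

16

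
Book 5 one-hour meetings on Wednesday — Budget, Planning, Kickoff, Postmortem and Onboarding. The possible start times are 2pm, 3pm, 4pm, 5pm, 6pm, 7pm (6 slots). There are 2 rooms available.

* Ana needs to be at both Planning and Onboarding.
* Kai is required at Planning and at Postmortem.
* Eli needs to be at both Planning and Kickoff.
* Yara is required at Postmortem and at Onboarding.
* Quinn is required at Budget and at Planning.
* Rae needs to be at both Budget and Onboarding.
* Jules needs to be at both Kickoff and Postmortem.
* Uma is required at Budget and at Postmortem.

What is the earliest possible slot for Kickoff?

Kickoff at 2pm is achievable: Postmortem in 4pm; Onboarding in 5pm; Planning in 3pm; Budget in 2pm; Kickoff in 2pm.

2pm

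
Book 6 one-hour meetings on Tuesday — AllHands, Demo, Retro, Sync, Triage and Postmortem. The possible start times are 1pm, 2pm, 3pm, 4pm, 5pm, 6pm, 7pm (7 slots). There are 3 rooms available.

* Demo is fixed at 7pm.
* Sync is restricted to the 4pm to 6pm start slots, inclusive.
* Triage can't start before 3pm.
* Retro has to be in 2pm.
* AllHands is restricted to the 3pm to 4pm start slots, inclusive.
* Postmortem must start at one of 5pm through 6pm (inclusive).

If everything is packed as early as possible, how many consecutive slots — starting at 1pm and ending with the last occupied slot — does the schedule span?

With at most 3 per slot and 6 meetings, at least 2 slots are needed.
Demo can't be placed before 7pm — that is slot 7 counting from 1pm — so the schedule must run through at least 7 slots.
7 works (last occupied slot: 7pm): for example Postmortem=5pm; AllHands=3pm; Retro=2pm; Triage=3pm; Demo=7pm; Sync=4pm.

7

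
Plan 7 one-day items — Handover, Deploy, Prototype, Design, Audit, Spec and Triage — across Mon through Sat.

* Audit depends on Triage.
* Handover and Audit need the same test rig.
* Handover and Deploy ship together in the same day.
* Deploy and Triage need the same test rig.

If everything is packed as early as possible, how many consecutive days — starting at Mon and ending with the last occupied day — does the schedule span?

The precedence chain requires at least 2 distinct days.
Could 2 days be enough, i.e. nothing placed later than Tue? No: Audit must come after Triage (at Mon or later) → {Tue}; Triage must come before Audit (at Tue or earlier) → {Mon}; Deploy can't share with Triage (Mon) → {Tue}; Handover can't share with Audit (Tue) → {Mon}; Handover must be in the same day as Deploy (in {Tue}) → nothing is left.
So 2 days is not enough.
3 works (last occupied day: Wed): for example Handover -> Wed; Audit -> Tue; Prototype -> Mon; Spec -> Mon; Triage -> Mon; Deploy -> Wed; Design -> Mon.

3 days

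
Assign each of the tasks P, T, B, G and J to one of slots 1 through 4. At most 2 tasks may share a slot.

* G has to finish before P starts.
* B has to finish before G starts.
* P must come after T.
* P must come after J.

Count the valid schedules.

Splitting on P: it can be 3 (2), 4 (21). Listing each branch's schedules as (T, B, G, J):
P=3: (1,1,2,2) (2,1,2,1) — 2.
P=4: (1,1,2,2) (1,1,2,3) (1,1,3,2) (1,1,3,3) (1,2,3,1) (1,2,3,2) (1,2,3,3) (2,1,2,1) (2,1,2,3) (2,1,3,1) (2,1,3,2) (2,1,3,3) (2,2,3,1) (2,2,3,3) (3,1,2,1) (3,1,2,2) (3,1,2,3) (3,1,3,1) (3,1,3,2) (3,2,3,1) (3,2,3,2) — 21.
Summing: 2 + 21 = 23.

23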